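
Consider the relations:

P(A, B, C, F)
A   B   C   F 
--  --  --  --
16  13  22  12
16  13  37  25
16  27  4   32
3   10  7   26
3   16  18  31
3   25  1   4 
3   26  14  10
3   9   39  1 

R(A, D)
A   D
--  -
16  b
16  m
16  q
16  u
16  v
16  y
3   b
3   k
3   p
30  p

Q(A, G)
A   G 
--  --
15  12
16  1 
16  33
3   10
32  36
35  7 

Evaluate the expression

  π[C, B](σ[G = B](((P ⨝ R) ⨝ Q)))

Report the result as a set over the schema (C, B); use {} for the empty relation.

{(7, 10)}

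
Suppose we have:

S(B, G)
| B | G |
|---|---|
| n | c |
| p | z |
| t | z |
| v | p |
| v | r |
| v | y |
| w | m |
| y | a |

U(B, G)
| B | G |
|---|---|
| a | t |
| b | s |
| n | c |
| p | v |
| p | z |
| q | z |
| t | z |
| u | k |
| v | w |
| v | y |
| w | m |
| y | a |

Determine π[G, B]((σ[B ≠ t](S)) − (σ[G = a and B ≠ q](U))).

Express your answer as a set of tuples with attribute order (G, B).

Filtering on B ≠ t leaves {(n, c), (p, z), (v, p), (v, r), (v, y), (w, m), (y, a)}.
Filtering on G = a and B ≠ q leaves {(y, a)}.
Set difference of the two operands is {(n, c), (p, z), (v, p), (v, r), (v, y), (w, m)}.
Keep only column(s) G, B: {(c, n), (m, w), (p, v), (r, v), (y, v), (z, p)}

{(c, n), (m, w), (p, v), (r, v), (y, v), (z, p)}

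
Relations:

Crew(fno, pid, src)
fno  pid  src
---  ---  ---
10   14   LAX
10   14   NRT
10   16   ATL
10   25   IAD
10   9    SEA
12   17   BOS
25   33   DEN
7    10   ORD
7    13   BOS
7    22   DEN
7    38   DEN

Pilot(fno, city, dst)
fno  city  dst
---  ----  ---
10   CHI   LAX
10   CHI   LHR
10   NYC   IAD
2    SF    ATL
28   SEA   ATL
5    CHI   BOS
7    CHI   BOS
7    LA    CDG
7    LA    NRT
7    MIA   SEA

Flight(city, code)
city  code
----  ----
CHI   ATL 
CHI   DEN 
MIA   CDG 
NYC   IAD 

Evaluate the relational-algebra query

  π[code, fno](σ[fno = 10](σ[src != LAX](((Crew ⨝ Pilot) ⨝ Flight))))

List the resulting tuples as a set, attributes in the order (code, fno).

{(ATL, 10), (DEN, 10), (IAD, 10)}

Joining Crew and Pilot on fno yields {(10, 14, LAX, CHI, LAX), (10, 14, LAX, CHI, LHR), (10, 14, LAX, NYC, IAD), (10, 14, NRT, CHI, LAX), (10, 14, NRT, CHI, LHR), (10, 14, NRT, NYC, IAD), (10, 16, ATL, CHI, LAX), (10, 16, ATL, CHI, LHR), (10, 16, ATL, NYC, IAD), (10, 25, IAD, CHI, LAX), (10, 25, IAD, CHI, LHR), (10, 25, IAD, NYC, IAD), (10, 9, SEA, CHI, LAX), (10, 9, SEA, CHI, LHR), (10, 9, SEA, NYC, IAD), (7, 10, ORD, CHI, BOS), (7, 10, ORD, LA, CDG), (7, 10, ORD, LA, NRT), (7, 10, ORD, MIA, SEA), (7, 13, BOS, CHI, BOS), (7, 13, BOS, LA, CDG), (7, 13, BOS, LA, NRT), (7, 13, BOS, MIA, SEA), (7, 22, DEN, CHI, BOS), (7, 22, DEN, LA, CDG), (7, 22, DEN, LA, NRT), (7, 22, DEN, MIA, SEA), (7, 38, DEN, CHI, BOS), (7, 38, DEN, LA, CDG), (7, 38, DEN, LA, NRT), (7, 38, DEN, MIA, SEA)}.
Joining (Crew ⨝ Pilot) and Flight on city yields {(10, 14, LAX, CHI, LAX, ATL), (10, 14, LAX, CHI, LAX, DEN), (10, 14, LAX, CHI, LHR, ATL), (10, 14, LAX, CHI, LHR, DEN), (10, 14, LAX, NYC, IAD, IAD), (10, 14, NRT, CHI, LAX, ATL), (10, 14, NRT, CHI, LAX, DEN), (10, 14, NRT, CHI, LHR, ATL), (10, 14, NRT, CHI, LHR, DEN), (10, 14, NRT, NYC, IAD, IAD), (10, 16, ATL, CHI, LAX, ATL), (10, 16, ATL, CHI, LAX, DEN), (10, 16, ATL, CHI, LHR, ATL), (10, 16, ATL, CHI, LHR, DEN), (10, 16, ATL, NYC, IAD, IAD), (10, 25, IAD, CHI, LAX, ATL), (10, 25, IAD, CHI, LAX, DEN), (10, 25, IAD, CHI, LHR, ATL), (10, 25, IAD, CHI, LHR, DEN), (10, 25, IAD, NYC, IAD, IAD), (10, 9, SEA, CHI, LAX, ATL), (10, 9, SEA, CHI, LAX, DEN), (10, 9, SEA, CHI, LHR, ATL), (10, 9, SEA, CHI, LHR, DEN), (10, 9, SEA, NYC, IAD, IAD), (7, 10, ORD, CHI, BOS, ATL), (7, 10, ORD, CHI, BOS, DEN), (7, 10, ORD, MIA, SEA, CDG), (7, 13, BOS, CHI, BOS, ATL), (7, 13, BOS, CHI, BOS, DEN), (7, 13, BOS, MIA, SEA, CDG), (7, 22, DEN, CHI, BOS, ATL), (7, 22, DEN, CHI, BOS, DEN), (7, 22, DEN, MIA, SEA, CDG), (7, 38, DEN, CHI, BOS, ATL), (7, 38, DEN, CHI, BOS, DEN), (7, 38, DEN, MIA, SEA, CDG)}.
Apply σ_{src != LAX}; surviving tuples: {(10, 14, NRT, CHI, LAX, ATL), (10, 14, NRT, CHI, LAX, DEN), (10, 14, NRT, CHI, LHR, ATL), (10, 14, NRT, CHI, LHR, DEN), (10, 14, NRT, NYC, IAD, IAD), (10, 16, ATL, CHI, LAX, ATL), (10, 16, ATL, CHI, LAX, DEN), (10, 16, ATL, CHI, LHR, ATL), (10, 16, ATL, CHI, LHR, DEN), (10, 16, ATL, NYC, IAD, IAD), (10, 25, IAD, CHI, LAX, ATL), (10, 25, IAD, CHI, LAX, DEN), (10, 25, IAD, CHI, LHR, ATL), (10, 25, IAD, CHI, LHR, DEN), (10, 25, IAD, NYC, IAD, IAD), (10, 9, SEA, CHI, LAX, ATL), (10, 9, SEA, CHI, LAX, DEN), (10, 9, SEA, CHI, LHR, ATL), (10, 9, SEA, CHI, LHR, DEN), (10, 9, SEA, NYC, IAD, IAD), (7, 10, ORD, CHI, BOS, ATL), (7, 10, ORD, CHI, BOS, DEN), (7, 10, ORD, MIA, SEA, CDG), (7, 13, BOS, CHI, BOS, ATL), (7, 13, BOS, CHI, BOS, DEN), (7, 13, BOS, MIA, SEA, CDG), (7, 22, DEN, CHI, BOS, ATL), (7, 22, DEN, CHI, BOS, DEN), (7, 22, DEN, MIA, SEA, CDG), (7, 38, DEN, CHI, BOS, ATL), (7, 38, DEN, CHI, BOS, DEN), (7, 38, DEN, MIA, SEA, CDG)}
Apply σ_{fno = 10}; surviving tuples: {(10, 14, NRT, CHI, LAX, ATL), (10, 14, NRT, CHI, LAX, DEN), (10, 14, NRT, CHI, LHR, ATL), (10, 14, NRT, CHI, LHR, DEN), (10, 14, NRT, NYC, IAD, IAD), (10, 16, ATL, CHI, LAX, ATL), (10, 16, ATL, CHI, LAX, DEN), (10, 16, ATL, CHI, LHR, ATL), (10, 16, ATL, CHI, LHR, DEN), (10, 16, ATL, NYC, IAD, IAD), (10, 25, IAD, CHI, LAX, ATL), (10, 25, IAD, CHI, LAX, DEN), (10, 25, IAD, CHI, LHR, ATL), (10, 25, IAD, CHI, LHR, DEN), (10, 25, IAD, NYC, IAD, IAD), (10, 9, SEA, CHI, LAX, ATL), (10, 9, SEA, CHI, LAX, DEN), (10, 9, SEA, CHI, LHR, ATL), (10, 9, SEA, CHI, LHR, DEN), (10, 9, SEA, NYC, IAD, IAD)}
Keep only column(s) code, fno (17 duplicate(s) eliminated): {(ATL, 10), (DEN, 10), (IAD, 10)}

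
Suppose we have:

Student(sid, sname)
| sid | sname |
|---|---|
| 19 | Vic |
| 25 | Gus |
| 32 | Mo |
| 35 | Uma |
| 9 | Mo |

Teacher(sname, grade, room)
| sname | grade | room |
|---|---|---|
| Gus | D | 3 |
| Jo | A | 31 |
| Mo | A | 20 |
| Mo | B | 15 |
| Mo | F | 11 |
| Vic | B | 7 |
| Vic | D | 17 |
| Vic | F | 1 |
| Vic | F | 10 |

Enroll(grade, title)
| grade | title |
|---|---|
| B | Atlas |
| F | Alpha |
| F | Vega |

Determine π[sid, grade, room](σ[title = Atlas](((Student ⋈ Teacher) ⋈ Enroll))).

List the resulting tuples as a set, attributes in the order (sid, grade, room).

Natural join on sname: {(19, Vic, B, 7), (19, Vic, D, 17), (19, Vic, F, 1), (19, Vic, F, 10), (25, Gus, D, 3), (32, Mo, A, 20), (32, Mo, B, 15), (32, Mo, F, 11), (9, Mo, A, 20), (9, Mo, B, 15), (9, Mo, F, 11)}
Natural join on grade: {(19, Vic, B, 7, Atlas), (19, Vic, F, 1, Alpha), (19, Vic, F, 1, Vega), (19, Vic, F, 10, Alpha), (19, Vic, F, 10, Vega), (32, Mo, B, 15, Atlas), (32, Mo, F, 11, Alpha), (32, Mo, F, 11, Vega), (9, Mo, B, 15, Atlas), (9, Mo, F, 11, Alpha), (9, Mo, F, 11, Vega)}
Selection title = Atlas: {(19, Vic, B, 7, Atlas), (32, Mo, B, 15, Atlas), (9, Mo, B, 15, Atlas)}
Projecting to sid, grade, room: {(19, B, 7), (32, B, 15), (9, B, 15)}

{(19, B, 7), (32, B, 15), (9, B, 15)}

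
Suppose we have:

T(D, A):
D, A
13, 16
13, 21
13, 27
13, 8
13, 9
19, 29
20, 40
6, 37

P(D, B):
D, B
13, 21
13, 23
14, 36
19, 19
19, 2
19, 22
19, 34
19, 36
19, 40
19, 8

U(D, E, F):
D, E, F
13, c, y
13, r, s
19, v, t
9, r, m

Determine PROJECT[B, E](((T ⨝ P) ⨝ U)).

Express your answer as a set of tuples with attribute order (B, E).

{(19, v), (2, v), (21, c), (21, r), (22, v), (23, c), (23, r), (34, v), (36, v), (40, v), (8, v)}

Joining T and P on D yields {(13, 16, 21), (13, 16, 23), (13, 21, 21), (13, 21, 23), (13, 27, 21), (13, 27, 23), (13, 8, 21), (13, 8, 23), (13, 9, 21), (13, 9, 23), (19, 29, 19), (19, 29, 2), (19, 29, 22), (19, 29, 34), (19, 29, 36), (19, 29, 40), (19, 29, 8)}.
Joining (T ⨝ P) and U on D yields {(13, 16, 21, c, y), (13, 16, 21, r, s), (13, 16, 23, c, y), (13, 16, 23, r, s), (13, 21, 21, c, y), (13, 21, 21, r, s), (13, 21, 23, c, y), (13, 21, 23, r, s), (13, 27, 21, c, y), (13, 27, 21, r, s), (13, 27, 23, c, y), (13, 27, 23, r, s), (13, 8, 21, c, y), (13, 8, 21, r, s), (13, 8, 23, c, y), (13, 8, 23, r, s), (13, 9, 21, c, y), (13, 9, 21, r, s), (13, 9, 23, c, y), (13, 9, 23, r, s), (19, 29, 19, v, t), (19, 29, 2, v, t), (19, 29, 22, v, t), (19, 29, 34, v, t), (19, 29, 36, v, t), (19, 29, 40, v, t), (19, 29, 8, v, t)}.
π[B, E]: project onto (B, E) (16 duplicate(s) eliminated) → {(19, v), (2, v), (21, c), (21, r), (22, v), (23, c), (23, r), (34, v), (36, v), (40, v), (8, v)}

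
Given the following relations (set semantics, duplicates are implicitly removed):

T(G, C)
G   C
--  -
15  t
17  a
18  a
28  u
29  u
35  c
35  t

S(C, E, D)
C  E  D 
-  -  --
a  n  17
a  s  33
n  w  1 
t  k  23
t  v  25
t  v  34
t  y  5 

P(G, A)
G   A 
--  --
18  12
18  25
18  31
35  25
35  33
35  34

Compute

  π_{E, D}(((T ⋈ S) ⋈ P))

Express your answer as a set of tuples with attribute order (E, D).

Natural join on C: {(15, t, k, 23), (15, t, v, 25), (15, t, v, 34), (15, t, y, 5), (17, a, n, 17), (17, a, s, 33), (18, a, n, 17), (18, a, s, 33), (35, t, k, 23), (35, t, v, 25), (35, t, v, 34), (35, t, y, 5)}
Natural join on G: {(18, a, n, 17, 12), (18, a, n, 17, 25), (18, a, n, 17, 31), (18, a, s, 33, 12), (18, a, s, 33, 25), (18, a, s, 33, 31), (35, t, k, 23, 25), (35, t, k, 23, 33), (35, t, k, 23, 34), (35, t, v, 25, 25), (35, t, v, 25, 33), (35, t, v, 25, 34), (35, t, v, 34, 25), (35, t, v, 34, 33), (35, t, v, 34, 34), (35, t, y, 5, 25), (35, t, y, 5, 33), (35, t, y, 5, 34)}
π_{E, D} gives {(k, 23), (n, 17), (s, 33), (v, 25), (v, 34), (y, 5)} (12 duplicate(s) eliminated).

{(k, 23), (n, 17), (s, 33), (v, 25), (v, 34), (y, 5)}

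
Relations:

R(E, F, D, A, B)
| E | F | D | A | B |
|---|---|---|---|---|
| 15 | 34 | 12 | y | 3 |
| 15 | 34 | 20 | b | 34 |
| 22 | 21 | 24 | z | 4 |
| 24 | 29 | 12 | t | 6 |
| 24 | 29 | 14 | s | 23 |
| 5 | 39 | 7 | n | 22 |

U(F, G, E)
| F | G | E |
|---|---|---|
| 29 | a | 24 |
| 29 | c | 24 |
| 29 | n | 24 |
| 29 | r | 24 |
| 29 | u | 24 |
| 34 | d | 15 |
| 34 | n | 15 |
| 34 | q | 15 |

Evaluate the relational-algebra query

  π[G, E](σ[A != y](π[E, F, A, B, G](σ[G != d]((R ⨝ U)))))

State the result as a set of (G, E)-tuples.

{(a, 24), (c, 24), (n, 15), (n, 24), (q, 15), (r, 24), (u, 24)}

R ⋈ U (natural join on E, F): {(15, 34, 12, y, 3, d), (15, 34, 12, y, 3, n), (15, 34, 12, y, 3, q), (15, 34, 20, b, 34, d), (15, 34, 20, b, 34, n), (15, 34, 20, b, 34, q), (24, 29, 12, t, 6, a), (24, 29, 12, t, 6, c), (24, 29, 12, t, 6, n), (24, 29, 12, t, 6, r), (24, 29, 12, t, 6, u), (24, 29, 14, s, 23, a), (24, 29, 14, s, 23, c), (24, 29, 14, s, 23, n), (24, 29, 14, s, 23, r), (24, 29, 14, s, 23, u)}
Filtering on G != d leaves {(15, 34, 12, y, 3, n), (15, 34, 12, y, 3, q), (15, 34, 20, b, 34, n), (15, 34, 20, b, 34, q), (24, 29, 12, t, 6, a), (24, 29, 12, t, 6, c), (24, 29, 12, t, 6, n), (24, 29, 12, t, 6, r), (24, 29, 12, t, 6, u), (24, 29, 14, s, 23, a), (24, 29, 14, s, 23, c), (24, 29, 14, s, 23, n), (24, 29, 14, s, 23, r), (24, 29, 14, s, 23, u)}.
π[E, F, A, B, G]: project onto (E, F, A, B, G) → {(15, 34, b, 34, n), (15, 34, b, 34, q), (15, 34, y, 3, n), (15, 34, y, 3, q), (24, 29, s, 23, a), (24, 29, s, 23, c), (24, 29, s, 23, n), (24, 29, s, 23, r), (24, 29, s, 23, u), (24, 29, t, 6, a), (24, 29, t, 6, c), (24, 29, t, 6, n), (24, 29, t, 6, r), (24, 29, t, 6, u)}
Filtering on A != y leaves {(15, 34, b, 34, n), (15, 34, b, 34, q), (24, 29, s, 23, a), (24, 29, s, 23, c), (24, 29, s, 23, n), (24, 29, s, 23, r), (24, 29, s, 23, u), (24, 29, t, 6, a), (24, 29, t, 6, c), (24, 29, t, 6, n), (24, 29, t, 6, r), (24, 29, t, 6, u)}.
π[G, E]: project onto (G, E) (5 duplicate(s) eliminated) → {(a, 24), (c, 24), (n, 15), (n, 24), (q, 15), (r, 24), (u, 24)}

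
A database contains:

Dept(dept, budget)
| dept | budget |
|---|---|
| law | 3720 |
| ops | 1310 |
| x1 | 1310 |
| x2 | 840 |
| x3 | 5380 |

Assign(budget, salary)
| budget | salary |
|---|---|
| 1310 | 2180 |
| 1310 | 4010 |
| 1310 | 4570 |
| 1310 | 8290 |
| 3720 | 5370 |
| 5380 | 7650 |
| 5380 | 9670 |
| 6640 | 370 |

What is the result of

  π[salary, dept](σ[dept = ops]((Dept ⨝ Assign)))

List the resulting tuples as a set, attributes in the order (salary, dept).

{(2180, ops), (4010, ops), (4570, ops), (8290, ops)}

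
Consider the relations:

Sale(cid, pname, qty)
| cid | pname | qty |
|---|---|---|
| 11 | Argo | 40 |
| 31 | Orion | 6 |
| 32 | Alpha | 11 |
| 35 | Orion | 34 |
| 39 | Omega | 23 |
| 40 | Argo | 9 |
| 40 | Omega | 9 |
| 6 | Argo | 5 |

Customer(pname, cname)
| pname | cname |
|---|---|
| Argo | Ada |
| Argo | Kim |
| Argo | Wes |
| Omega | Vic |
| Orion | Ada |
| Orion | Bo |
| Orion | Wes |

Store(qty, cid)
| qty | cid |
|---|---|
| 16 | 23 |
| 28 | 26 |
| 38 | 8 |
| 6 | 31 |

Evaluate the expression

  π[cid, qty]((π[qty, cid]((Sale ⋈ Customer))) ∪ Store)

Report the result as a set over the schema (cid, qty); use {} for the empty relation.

{(11, 40), (23, 16), (26, 28), (31, 6), (35, 34), (39, 23), (40, 9), (6, 5), (8, 38)}

Joining Sale and Customer on pname yields {(11, Argo, 40, Ada), (11, Argo, 40, Kim), (11, Argo, 40, Wes), (31, Orion, 6, Ada), (31, Orion, 6, Bo), (31, Orion, 6, Wes), (35, Orion, 34, Ada), (35, Orion, 34, Bo), (35, Orion, 34, Wes), (39, Omega, 23, Vic), (40, Argo, 9, Ada), (40, Argo, 9, Kim), (40, Argo, 9, Wes), (40, Omega, 9, Vic), (6, Argo, 5, Ada), (6, Argo, 5, Kim), (6, Argo, 5, Wes)}.
π_{qty, cid} gives {(23, 39), (34, 35), (40, 11), (5, 6), (6, 31), (9, 40)} (11 duplicate(s) eliminated).
Set union of the two operands is {(16, 23), (23, 39), (28, 26), (34, 35), (38, 8), (40, 11), (5, 6), (6, 31), (9, 40)}.
π_{cid, qty} gives {(11, 40), (23, 16), (26, 28), (31, 6), (35, 34), (39, 23), (40, 9), (6, 5), (8, 38)}.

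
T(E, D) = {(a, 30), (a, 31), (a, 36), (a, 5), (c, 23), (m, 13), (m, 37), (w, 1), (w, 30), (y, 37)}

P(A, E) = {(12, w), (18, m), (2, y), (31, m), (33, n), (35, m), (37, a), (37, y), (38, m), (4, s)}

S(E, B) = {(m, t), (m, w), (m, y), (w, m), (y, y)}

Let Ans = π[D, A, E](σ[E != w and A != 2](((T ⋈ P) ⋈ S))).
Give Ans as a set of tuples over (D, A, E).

{(13, 18, m), (13, 31, m), (13, 35, m), (13, 38, m), (37, 18, m), (37, 31, m), (37, 35, m), (37, 37, y), (37, 38, m)}

Natural join on E: {(a, 30, 37), (a, 31, 37), (a, 36, 37), (a, 5, 37), (m, 13, 18), (m, 13, 31), (m, 13, 35), (m, 13, 38), (m, 37, 18), (m, 37, 31), (m, 37, 35), (m, 37, 38), (w, 1, 12), (w, 30, 12), (y, 37, 2), (y, 37, 37)}
Natural join on E: {(m, 13, 18, t), (m, 13, 18, w), (m, 13, 18, y), (m, 13, 31, t), (m, 13, 31, w), (m, 13, 31, y), (m, 13, 35, t), (m, 13, 35, w), (m, 13, 35, y), (m, 13, 38, t), (m, 13, 38, w), (m, 13, 38, y), (m, 37, 18, t), (m, 37, 18, w), (m, 37, 18, y), (m, 37, 31, t), (m, 37, 31, w), (m, 37, 31, y), (m, 37, 35, t), (m, 37, 35, w), (m, 37, 35, y), (m, 37, 38, t), (m, 37, 38, w), (m, 37, 38, y), (w, 1, 12, m), (w, 30, 12, m), (y, 37, 2, y), (y, 37, 37, y)}
σ[E != w and A != 2]: keep tuples satisfying E != w and A != 2 → {(m, 13, 18, t), (m, 13, 18, w), (m, 13, 18, y), (m, 13, 31, t), (m, 13, 31, w), (m, 13, 31, y), (m, 13, 35, t), (m, 13, 35, w), (m, 13, 35, y), (m, 13, 38, t), (m, 13, 38, w), (m, 13, 38, y), (m, 37, 18, t), (m, 37, 18, w), (m, 37, 18, y), (m, 37, 31, t), (m, 37, 31, w), (m, 37, 31, y), (m, 37, 35, t), (m, 37, 35, w), (m, 37, 35, y), (m, 37, 38, t), (m, 37, 38, w), (m, 37, 38, y), (y, 37, 37, y)}
Keep only column(s) D, A, E (16 duplicate(s) eliminated): {(13, 18, m), (13, 31, m), (13, 35, m), (13, 38, m), (37, 18, m), (37, 31, m), (37, 35, m), (37, 37, y), (37, 38, m)}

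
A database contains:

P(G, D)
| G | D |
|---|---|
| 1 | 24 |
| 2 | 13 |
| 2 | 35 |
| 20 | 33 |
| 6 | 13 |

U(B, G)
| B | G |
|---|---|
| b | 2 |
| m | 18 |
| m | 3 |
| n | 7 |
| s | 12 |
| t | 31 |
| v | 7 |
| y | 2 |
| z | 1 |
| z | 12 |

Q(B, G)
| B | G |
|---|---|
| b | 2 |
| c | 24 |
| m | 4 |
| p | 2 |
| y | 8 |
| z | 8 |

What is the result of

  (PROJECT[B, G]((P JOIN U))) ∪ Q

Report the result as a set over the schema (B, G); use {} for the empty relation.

P ⋈ U (natural join on G): {(1, 24, z), (2, 13, b), (2, 13, y), (2, 35, b), (2, 35, y)}
Keep only column(s) B, G (2 duplicate(s) eliminated): {(b, 2), (y, 2), (z, 1)}
Set union of the two operands is {(b, 2), (c, 24), (m, 4), (p, 2), (y, 2), (y, 8), (z, 1), (z, 8)}.

{(b, 2), (c, 24), (m, 4), (p, 2), (y, 2), (y, 8), (z, 1), (z, 8)}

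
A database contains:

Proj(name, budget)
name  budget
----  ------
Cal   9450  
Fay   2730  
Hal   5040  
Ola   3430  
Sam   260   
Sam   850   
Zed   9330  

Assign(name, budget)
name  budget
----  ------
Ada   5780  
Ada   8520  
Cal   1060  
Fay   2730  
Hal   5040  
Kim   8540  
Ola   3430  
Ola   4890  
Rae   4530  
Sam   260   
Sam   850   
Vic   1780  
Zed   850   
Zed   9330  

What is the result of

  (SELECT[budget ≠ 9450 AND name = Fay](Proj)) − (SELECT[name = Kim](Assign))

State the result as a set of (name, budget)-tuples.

{(Fay, 2730)}

Apply σ_{budget ≠ 9450 AND name = Fay}; surviving tuples: {(Fay, 2730)}
Apply σ_{name = Kim}; surviving tuples: {(Kim, 8540)}
Difference: {(Fay, 2730)} with {(Kim, 8540)} → {(Fay, 2730)}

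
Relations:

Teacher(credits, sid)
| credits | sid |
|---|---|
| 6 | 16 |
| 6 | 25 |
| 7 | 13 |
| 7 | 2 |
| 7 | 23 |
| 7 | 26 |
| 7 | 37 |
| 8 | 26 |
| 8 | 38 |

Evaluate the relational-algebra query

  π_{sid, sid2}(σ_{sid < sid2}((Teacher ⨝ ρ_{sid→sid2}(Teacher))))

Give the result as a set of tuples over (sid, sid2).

{(13, 23), (13, 26), (13, 37), (16, 25), (2, 13), (2, 23), (2, 26), (2, 37), (23, 26), (23, 37), (26, 37), (26, 38)}

ρ[sid→sid2]: schema becomes (credits, sid2); tuples unchanged.
Natural join on credits: {(6, 16, 16), (6, 16, 25), (6, 25, 16), (6, 25, 25), (7, 13, 13), (7, 13, 2), (7, 13, 23), (7, 13, 26), (7, 13, 37), (7, 2, 13), (7, 2, 2), (7, 2, 23), (7, 2, 26), (7, 2, 37), (7, 23, 13), (7, 23, 2), (7, 23, 23), (7, 23, 26), (7, 23, 37), (7, 26, 13), (7, 26, 2), (7, 26, 23), (7, 26, 26), (7, 26, 37), (7, 37, 13), (7, 37, 2), (7, 37, 23), (7, 37, 26), (7, 37, 37), (8, 26, 26), (8, 26, 38), (8, 38, 26), (8, 38, 38)}
Filtering on sid < sid2 leaves {(6, 16, 25), (7, 13, 23), (7, 13, 26), (7, 13, 37), (7, 2, 13), (7, 2, 23), (7, 2, 26), (7, 2, 37), (7, 23, 26), (7, 23, 37), (7, 26, 37), (8, 26, 38)}.
Keep only column(s) sid, sid2: {(13, 23), (13, 26), (13, 37), (16, 25), (2, 13), (2, 23), (2, 26), (2, 37), (23, 26), (23, 37), (26, 37), (26, 38)}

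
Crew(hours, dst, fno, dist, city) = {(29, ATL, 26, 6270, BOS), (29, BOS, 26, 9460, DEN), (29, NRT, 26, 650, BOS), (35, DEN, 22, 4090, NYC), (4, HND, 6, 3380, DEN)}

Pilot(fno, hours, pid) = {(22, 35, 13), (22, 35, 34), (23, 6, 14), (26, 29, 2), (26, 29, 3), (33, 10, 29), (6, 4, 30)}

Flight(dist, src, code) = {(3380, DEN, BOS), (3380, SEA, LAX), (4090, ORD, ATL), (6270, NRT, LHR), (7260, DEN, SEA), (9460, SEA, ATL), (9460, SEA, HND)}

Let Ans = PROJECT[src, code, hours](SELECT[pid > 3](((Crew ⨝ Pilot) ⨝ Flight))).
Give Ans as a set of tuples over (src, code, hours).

Joining Crew and Pilot on hours, fno yields {(29, ATL, 26, 6270, BOS, 2), (29, ATL, 26, 6270, BOS, 3), (29, BOS, 26, 9460, DEN, 2), (29, BOS, 26, 9460, DEN, 3), (29, NRT, 26, 650, BOS, 2), (29, NRT, 26, 650, BOS, 3), (35, DEN, 22, 4090, NYC, 13), (35, DEN, 22, 4090, NYC, 34), (4, HND, 6, 3380, DEN, 30)}.
Joining (Crew ⨝ Pilot) and Flight on dist yields {(29, ATL, 26, 6270, BOS, 2, NRT, LHR), (29, ATL, 26, 6270, BOS, 3, NRT, LHR), (29, BOS, 26, 9460, DEN, 2, SEA, ATL), (29, BOS, 26, 9460, DEN, 2, SEA, HND), (29, BOS, 26, 9460, DEN, 3, SEA, ATL), (29, BOS, 26, 9460, DEN, 3, SEA, HND), (35, DEN, 22, 4090, NYC, 13, ORD, ATL), (35, DEN, 22, 4090, NYC, 34, ORD, ATL), (4, HND, 6, 3380, DEN, 30, DEN, BOS), (4, HND, 6, 3380, DEN, 30, SEA, LAX)}.
σ[pid > 3]: keep tuples satisfying pid > 3 → {(35, DEN, 22, 4090, NYC, 13, ORD, ATL), (35, DEN, 22, 4090, NYC, 34, ORD, ATL), (4, HND, 6, 3380, DEN, 30, DEN, BOS), (4, HND, 6, 3380, DEN, 30, SEA, LAX)}
Projecting to src, code, hours (1 duplicate(s) eliminated): {(DEN, BOS, 4), (ORD, ATL, 35), (SEA, LAX, 4)}

{(DEN, BOS, 4), (ORD, ATL, 35), (SEA, LAX, 4)}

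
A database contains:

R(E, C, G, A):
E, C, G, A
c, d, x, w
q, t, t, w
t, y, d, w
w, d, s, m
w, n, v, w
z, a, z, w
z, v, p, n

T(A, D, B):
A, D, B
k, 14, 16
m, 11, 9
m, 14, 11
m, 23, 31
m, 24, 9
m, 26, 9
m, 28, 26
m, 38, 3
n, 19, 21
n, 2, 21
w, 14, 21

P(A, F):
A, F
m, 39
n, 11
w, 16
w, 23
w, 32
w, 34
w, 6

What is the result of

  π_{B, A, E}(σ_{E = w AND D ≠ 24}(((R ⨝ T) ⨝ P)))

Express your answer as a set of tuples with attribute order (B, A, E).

Joining R and T on A yields {(c, d, x, w, 14, 21), (q, t, t, w, 14, 21), (t, y, d, w, 14, 21), (w, d, s, m, 11, 9), (w, d, s, m, 14, 11), (w, d, s, m, 23, 31), (w, d, s, m, 24, 9), (w, d, s, m, 26, 9), (w, d, s, m, 28, 26), (w, d, s, m, 38, 3), (w, n, v, w, 14, 21), (z, a, z, w, 14, 21), (z, v, p, n, 19, 21), (z, v, p, n, 2, 21)}.
Joining (R ⨝ T) and P on A yields {(c, d, x, w, 14, 21, 16), (c, d, x, w, 14, 21, 23), (c, d, x, w, 14, 21, 32), (c, d, x, w, 14, 21, 34), (c, d, x, w, 14, 21, 6), (q, t, t, w, 14, 21, 16), (q, t, t, w, 14, 21, 23), (q, t, t, w, 14, 21, 32), (q, t, t, w, 14, 21, 34), (q, t, t, w, 14, 21, 6), (t, y, d, w, 14, 21, 16), (t, y, d, w, 14, 21, 23), (t, y, d, w, 14, 21, 32), (t, y, d, w, 14, 21, 34), (t, y, d, w, 14, 21, 6), (w, d, s, m, 11, 9, 39), (w, d, s, m, 14, 11, 39), (w, d, s, m, 23, 31, 39), (w, d, s, m, 24, 9, 39), (w, d, s, m, 26, 9, 39), (w, d, s, m, 28, 26, 39), (w, d, s, m, 38, 3, 39), (w, n, v, w, 14, 21, 16), (w, n, v, w, 14, 21, 23), (w, n, v, w, 14, 21, 32), (w, n, v, w, 14, 21, 34), (w, n, v, w, 14, 21, 6), (z, a, z, w, 14, 21, 16), (z, a, z, w, 14, 21, 23), (z, a, z, w, 14, 21, 32), (z, a, z, w, 14, 21, 34), (z, a, z, w, 14, 21, 6), (z, v, p, n, 19, 21, 11), (z, v, p, n, 2, 21, 11)}.
Apply σ_{E = w AND D ≠ 24}; surviving tuples: {(w, d, s, m, 11, 9, 39), (w, d, s, m, 14, 11, 39), (w, d, s, m, 23, 31, 39), (w, d, s, m, 26, 9, 39), (w, d, s, m, 28, 26, 39), (w, d, s, m, 38, 3, 39), (w, n, v, w, 14, 21, 16), (w, n, v, w, 14, 21, 23), (w, n, v, w, 14, 21, 32), (w, n, v, w, 14, 21, 34), (w, n, v, w, 14, 21, 6)}
π_{B, A, E} gives {(11, m, w), (21, w, w), (26, m, w), (3, m, w), (31, m, w), (9, m, w)} (5 duplicate(s) eliminated).

{(11, m, w), (21, w, w), (26, m, w), (3, m, w), (31, m, w), (9, m, w)}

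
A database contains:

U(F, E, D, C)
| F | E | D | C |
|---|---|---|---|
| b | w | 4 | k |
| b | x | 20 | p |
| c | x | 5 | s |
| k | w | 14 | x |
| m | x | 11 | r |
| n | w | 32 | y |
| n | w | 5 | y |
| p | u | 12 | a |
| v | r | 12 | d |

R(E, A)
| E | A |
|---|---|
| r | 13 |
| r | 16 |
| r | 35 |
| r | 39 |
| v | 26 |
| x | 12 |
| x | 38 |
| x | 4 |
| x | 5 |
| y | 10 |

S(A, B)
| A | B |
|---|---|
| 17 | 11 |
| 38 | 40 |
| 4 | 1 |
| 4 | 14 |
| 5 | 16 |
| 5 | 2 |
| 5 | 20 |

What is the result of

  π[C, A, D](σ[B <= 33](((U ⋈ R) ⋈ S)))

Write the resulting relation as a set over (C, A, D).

{(p, 4, 20), (p, 5, 20), (r, 4, 11), (r, 5, 11), (s, 4, 5), (s, 5, 5)}

U ⋈ R (natural join on E): {(b, x, 20, p, 12), (b, x, 20, p, 38), (b, x, 20, p, 4), (b, x, 20, p, 5), (c, x, 5, s, 12), (c, x, 5, s, 38), (c, x, 5, s, 4), (c, x, 5, s, 5), (m, x, 11, r, 12), (m, x, 11, r, 38), (m, x, 11, r, 4), (m, x, 11, r, 5), (v, r, 12, d, 13), (v, r, 12, d, 16), (v, r, 12, d, 35), (v, r, 12, d, 39)}
(U ⋈ R) ⋈ S (natural join on A): {(b, x, 20, p, 38, 40), (b, x, 20, p, 4, 1), (b, x, 20, p, 4, 14), (b, x, 20, p, 5, 16), (b, x, 20, p, 5, 2), (b, x, 20, p, 5, 20), (c, x, 5, s, 38, 40), (c, x, 5, s, 4, 1), (c, x, 5, s, 4, 14), (c, x, 5, s, 5, 16), (c, x, 5, s, 5, 2), (c, x, 5, s, 5, 20), (m, x, 11, r, 38, 40), (m, x, 11, r, 4, 1), (m, x, 11, r, 4, 14), (m, x, 11, r, 5, 16), (m, x, 11, r, 5, 2), (m, x, 11, r, 5, 20)}
σ[B <= 33]: keep tuples satisfying B <= 33 → {(b, x, 20, p, 4, 1), (b, x, 20, p, 4, 14), (b, x, 20, p, 5, 16), (b, x, 20, p, 5, 2), (b, x, 20, p, 5, 20), (c, x, 5, s, 4, 1), (c, x, 5, s, 4, 14), (c, x, 5, s, 5, 16), (c, x, 5, s, 5, 2), (c, x, 5, s, 5, 20), (m, x, 11, r, 4, 1), (m, x, 11, r, 4, 14), (m, x, 11, r, 5, 16), (m, x, 11, r, 5, 2), (m, x, 11, r, 5, 20)}
π[C, A, D]: project onto (C, A, D) (9 duplicate(s) eliminated) → {(p, 4, 20), (p, 5, 20), (r, 4, 11), (r, 5, 11), (s, 4, 5), (s, 5, 5)}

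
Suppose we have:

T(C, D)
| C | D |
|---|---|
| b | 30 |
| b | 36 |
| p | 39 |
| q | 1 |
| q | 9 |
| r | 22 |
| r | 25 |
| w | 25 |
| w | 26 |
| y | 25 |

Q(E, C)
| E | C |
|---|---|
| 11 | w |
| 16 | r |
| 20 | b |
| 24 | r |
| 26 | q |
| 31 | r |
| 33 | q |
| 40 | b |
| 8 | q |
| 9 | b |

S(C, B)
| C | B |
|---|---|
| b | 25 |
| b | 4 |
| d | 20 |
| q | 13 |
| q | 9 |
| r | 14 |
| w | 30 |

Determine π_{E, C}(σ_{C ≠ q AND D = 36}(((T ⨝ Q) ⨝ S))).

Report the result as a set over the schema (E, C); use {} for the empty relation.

Natural join on C: {(b, 30, 20), (b, 30, 40), (b, 30, 9), (b, 36, 20), (b, 36, 40), (b, 36, 9), (q, 1, 26), (q, 1, 33), (q, 1, 8), (q, 9, 26), (q, 9, 33), (q, 9, 8), (r, 22, 16), (r, 22, 24), (r, 22, 31), (r, 25, 16), (r, 25, 24), (r, 25, 31), (w, 25, 11), (w, 26, 11)}
Natural join on C: {(b, 30, 20, 25), (b, 30, 20, 4), (b, 30, 40, 25), (b, 30, 40, 4), (b, 30, 9, 25), (b, 30, 9, 4), (b, 36, 20, 25), (b, 36, 20, 4), (b, 36, 40, 25), (b, 36, 40, 4), (b, 36, 9, 25), (b, 36, 9, 4), (q, 1, 26, 13), (q, 1, 26, 9), (q, 1, 33, 13), (q, 1, 33, 9), (q, 1, 8, 13), (q, 1, 8, 9), (q, 9, 26, 13), (q, 9, 26, 9), (q, 9, 33, 13), (q, 9, 33, 9), (q, 9, 8, 13), (q, 9, 8, 9), (r, 22, 16, 14), (r, 22, 24, 14), (r, 22, 31, 14), (r, 25, 16, 14), (r, 25, 24, 14), (r, 25, 31, 14), (w, 25, 11, 30), (w, 26, 11, 30)}
σ[C ≠ q AND D = 36]: keep tuples satisfying C ≠ q AND D = 36 → {(b, 36, 20, 25), (b, 36, 20, 4), (b, 36, 40, 25), (b, 36, 40, 4), (b, 36, 9, 25), (b, 36, 9, 4)}
Projecting to E, C (3 duplicate(s) eliminated): {(20, b), (40, b), (9, b)}

{(20, b), (40, b), (9, b)}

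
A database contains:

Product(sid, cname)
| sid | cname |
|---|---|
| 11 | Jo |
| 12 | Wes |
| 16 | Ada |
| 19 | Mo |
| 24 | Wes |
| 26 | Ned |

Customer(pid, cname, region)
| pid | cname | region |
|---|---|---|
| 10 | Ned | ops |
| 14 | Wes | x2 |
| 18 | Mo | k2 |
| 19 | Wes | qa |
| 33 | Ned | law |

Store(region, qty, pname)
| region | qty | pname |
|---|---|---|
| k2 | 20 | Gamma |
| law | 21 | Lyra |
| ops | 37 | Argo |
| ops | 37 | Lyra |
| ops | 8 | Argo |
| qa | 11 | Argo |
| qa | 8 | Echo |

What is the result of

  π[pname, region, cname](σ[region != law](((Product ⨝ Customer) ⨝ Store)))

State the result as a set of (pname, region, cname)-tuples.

Natural join on cname: {(12, Wes, 14, x2), (12, Wes, 19, qa), (19, Mo, 18, k2), (24, Wes, 14, x2), (24, Wes, 19, qa), (26, Ned, 10, ops), (26, Ned, 33, law)}
Natural join on region: {(12, Wes, 19, qa, 11, Argo), (12, Wes, 19, qa, 8, Echo), (19, Mo, 18, k2, 20, Gamma), (24, Wes, 19, qa, 11, Argo), (24, Wes, 19, qa, 8, Echo), (26, Ned, 10, ops, 37, Argo), (26, Ned, 10, ops, 37, Lyra), (26, Ned, 10, ops, 8, Argo), (26, Ned, 33, law, 21, Lyra)}
Selection region != law: {(12, Wes, 19, qa, 11, Argo), (12, Wes, 19, qa, 8, Echo), (19, Mo, 18, k2, 20, Gamma), (24, Wes, 19, qa, 11, Argo), (24, Wes, 19, qa, 8, Echo), (26, Ned, 10, ops, 37, Argo), (26, Ned, 10, ops, 37, Lyra), (26, Ned, 10, ops, 8, Argo)}
π_{pname, region, cname} gives {(Argo, ops, Ned), (Argo, qa, Wes), (Echo, qa, Wes), (Gamma, k2, Mo), (Lyra, ops, Ned)} (3 duplicate(s) eliminated).

{(Argo, ops, Ned), (Argo, qa, Wes), (Echo, qa, Wes), (Gamma, k2, Mo), (Lyra, ops, Ned)}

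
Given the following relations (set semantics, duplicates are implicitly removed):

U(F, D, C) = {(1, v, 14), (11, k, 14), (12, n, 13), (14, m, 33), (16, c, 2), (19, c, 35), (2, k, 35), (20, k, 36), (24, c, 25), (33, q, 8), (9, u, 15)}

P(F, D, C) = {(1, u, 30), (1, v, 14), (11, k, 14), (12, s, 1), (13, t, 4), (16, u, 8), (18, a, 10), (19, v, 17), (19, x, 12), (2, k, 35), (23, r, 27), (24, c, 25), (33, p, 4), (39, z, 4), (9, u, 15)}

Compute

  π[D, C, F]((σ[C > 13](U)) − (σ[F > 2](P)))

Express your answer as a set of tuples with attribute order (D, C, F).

{(c, 35, 19), (k, 35, 2), (k, 36, 20), (m, 33, 14), (v, 14, 1)}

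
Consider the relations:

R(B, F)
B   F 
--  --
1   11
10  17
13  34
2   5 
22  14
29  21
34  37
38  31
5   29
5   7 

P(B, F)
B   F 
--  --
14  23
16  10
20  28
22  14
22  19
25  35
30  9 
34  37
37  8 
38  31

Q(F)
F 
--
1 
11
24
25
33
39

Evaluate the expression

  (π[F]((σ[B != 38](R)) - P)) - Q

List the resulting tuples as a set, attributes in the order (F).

{17, 21, 29, 34, 5, 7}

Filtering on B != 38 leaves {(1, 11), (10, 17), (13, 34), (2, 5), (22, 14), (29, 21), (34, 37), (5, 29), (5, 7)}.
Taking the difference: {(1, 11), (10, 17), (13, 34), (2, 5), (29, 21), (5, 29), (5, 7)}
Keep only column(s) F: {11, 17, 21, 29, 34, 5, 7}
Taking the difference: {17, 21, 29, 34, 5, 7}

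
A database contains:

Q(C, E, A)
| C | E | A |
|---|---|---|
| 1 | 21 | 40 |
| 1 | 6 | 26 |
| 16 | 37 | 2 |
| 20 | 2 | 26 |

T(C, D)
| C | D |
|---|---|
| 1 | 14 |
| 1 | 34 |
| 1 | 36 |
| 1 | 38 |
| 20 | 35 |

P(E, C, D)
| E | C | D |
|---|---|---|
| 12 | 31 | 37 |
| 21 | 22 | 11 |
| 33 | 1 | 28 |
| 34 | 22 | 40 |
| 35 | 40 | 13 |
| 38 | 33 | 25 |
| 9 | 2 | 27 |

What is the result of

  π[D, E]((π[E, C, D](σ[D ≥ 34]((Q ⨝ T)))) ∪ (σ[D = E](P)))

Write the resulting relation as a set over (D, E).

Natural join on C: {(1, 21, 40, 14), (1, 21, 40, 34), (1, 21, 40, 36), (1, 21, 40, 38), (1, 6, 26, 14), (1, 6, 26, 34), (1, 6, 26, 36), (1, 6, 26, 38), (20, 2, 26, 35)}
σ[D ≥ 34]: keep tuples satisfying D ≥ 34 → {(1, 21, 40, 34), (1, 21, 40, 36), (1, 21, 40, 38), (1, 6, 26, 34), (1, 6, 26, 36), (1, 6, 26, 38), (20, 2, 26, 35)}
Projecting to E, C, D: {(2, 20, 35), (21, 1, 34), (21, 1, 36), (21, 1, 38), (6, 1, 34), (6, 1, 36), (6, 1, 38)}
σ[D = E]: keep tuples satisfying D = E → {}
Set union of the two operands is {(2, 20, 35), (21, 1, 34), (21, 1, 36), (21, 1, 38), (6, 1, 34), (6, 1, 36), (6, 1, 38)}.
Projecting to D, E: {(34, 21), (34, 6), (35, 2), (36, 21), (36, 6), (38, 21), (38, 6)}

{(34, 21), (34, 6), (35, 2), (36, 21), (36, 6), (38, 21), (38, 6)}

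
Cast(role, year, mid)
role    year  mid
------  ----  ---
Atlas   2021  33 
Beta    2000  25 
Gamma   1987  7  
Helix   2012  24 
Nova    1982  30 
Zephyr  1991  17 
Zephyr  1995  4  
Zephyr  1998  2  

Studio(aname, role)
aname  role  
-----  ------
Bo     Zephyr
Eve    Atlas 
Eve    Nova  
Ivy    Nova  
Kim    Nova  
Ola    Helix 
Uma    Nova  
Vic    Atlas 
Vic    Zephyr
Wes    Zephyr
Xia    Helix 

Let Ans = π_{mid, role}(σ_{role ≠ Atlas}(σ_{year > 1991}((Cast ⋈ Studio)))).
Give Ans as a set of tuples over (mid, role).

Natural join on role: {(Atlas, 2021, 33, Eve), (Atlas, 2021, 33, Vic), (Helix, 2012, 24, Ola), (Helix, 2012, 24, Xia), (Nova, 1982, 30, Eve), (Nova, 1982, 30, Ivy), (Nova, 1982, 30, Kim), (Nova, 1982, 30, Uma), (Zephyr, 1991, 17, Bo), (Zephyr, 1991, 17, Vic), (Zephyr, 1991, 17, Wes), (Zephyr, 1995, 4, Bo), (Zephyr, 1995, 4, Vic), (Zephyr, 1995, 4, Wes), (Zephyr, 1998, 2, Bo), (Zephyr, 1998, 2, Vic), (Zephyr, 1998, 2, Wes)}
Apply σ_{year > 1991}; surviving tuples: {(Atlas, 2021, 33, Eve), (Atlas, 2021, 33, Vic), (Helix, 2012, 24, Ola), (Helix, 2012, 24, Xia), (Zephyr, 1995, 4, Bo), (Zephyr, 1995, 4, Vic), (Zephyr, 1995, 4, Wes), (Zephyr, 1998, 2, Bo), (Zephyr, 1998, 2, Vic), (Zephyr, 1998, 2, Wes)}
Apply σ_{role ≠ Atlas}; surviving tuples: {(Helix, 2012, 24, Ola), (Helix, 2012, 24, Xia), (Zephyr, 1995, 4, Bo), (Zephyr, 1995, 4, Vic), (Zephyr, 1995, 4, Wes), (Zephyr, 1998, 2, Bo), (Zephyr, 1998, 2, Vic), (Zephyr, 1998, 2, Wes)}
Keep only column(s) mid, role (5 duplicate(s) eliminated): {(2, Zephyr), (24, Helix), (4, Zephyr)}

{(2, Zephyr), (24, Helix), (4, Zephyr)}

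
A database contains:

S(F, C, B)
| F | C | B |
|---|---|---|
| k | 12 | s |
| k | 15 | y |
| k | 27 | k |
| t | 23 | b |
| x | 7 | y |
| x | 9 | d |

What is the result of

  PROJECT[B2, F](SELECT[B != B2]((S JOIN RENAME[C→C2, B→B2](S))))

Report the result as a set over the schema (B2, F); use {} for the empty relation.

{(d, x), (k, k), (s, k), (y, k), (y, x)}

ρ[C→C2, B→B2]: schema becomes (F, C2, B2); tuples unchanged.
Natural join on F: {(k, 12, s, 12, s), (k, 12, s, 15, y), (k, 12, s, 27, k), (k, 15, y, 12, s), (k, 15, y, 15, y), (k, 15, y, 27, k), (k, 27, k, 12, s), (k, 27, k, 15, y), (k, 27, k, 27, k), (t, 23, b, 23, b), (x, 7, y, 7, y), (x, 7, y, 9, d), (x, 9, d, 7, y), (x, 9, d, 9, d)}
Selection B != B2: {(k, 12, s, 15, y), (k, 12, s, 27, k), (k, 15, y, 12, s), (k, 15, y, 27, k), (k, 27, k, 12, s), (k, 27, k, 15, y), (x, 7, y, 9, d), (x, 9, d, 7, y)}
π[B2, F]: project onto (B2, F) (3 duplicate(s) eliminated) → {(d, x), (k, k), (s, k), (y, k), (y, x)}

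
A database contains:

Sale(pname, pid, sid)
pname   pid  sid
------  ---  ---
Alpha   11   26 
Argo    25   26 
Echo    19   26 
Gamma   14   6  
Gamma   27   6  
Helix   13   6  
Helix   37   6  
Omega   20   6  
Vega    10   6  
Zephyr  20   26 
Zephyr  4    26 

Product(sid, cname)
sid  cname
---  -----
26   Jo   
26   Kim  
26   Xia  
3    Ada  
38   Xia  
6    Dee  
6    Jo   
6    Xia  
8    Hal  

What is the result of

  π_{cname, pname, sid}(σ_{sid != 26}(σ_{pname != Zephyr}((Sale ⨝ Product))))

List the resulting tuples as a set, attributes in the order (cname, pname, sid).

{(Dee, Gamma, 6), (Dee, Helix, 6), (Dee, Omega, 6), (Dee, Vega, 6), (Jo, Gamma, 6), (Jo, Helix, 6), (Jo, Omega, 6), (Jo, Vega, 6), (Xia, Gamma, 6), (Xia, Helix, 6), (Xia, Omega, 6), (Xia, Vega, 6)}

Natural join on sid: {(Alpha, 11, 26, Jo), (Alpha, 11, 26, Kim), (Alpha, 11, 26, Xia), (Argo, 25, 26, Jo), (Argo, 25, 26, Kim), (Argo, 25, 26, Xia), (Echo, 19, 26, Jo), (Echo, 19, 26, Kim), (Echo, 19, 26, Xia), (Gamma, 14, 6, Dee), (Gamma, 14, 6, Jo), (Gamma, 14, 6, Xia), (Gamma, 27, 6, Dee), (Gamma, 27, 6, Jo), (Gamma, 27, 6, Xia), (Helix, 13, 6, Dee), (Helix, 13, 6, Jo), (Helix, 13, 6, Xia), (Helix, 37, 6, Dee), (Helix, 37, 6, Jo), (Helix, 37, 6, Xia), (Omega, 20, 6, Dee), (Omega, 20, 6, Jo), (Omega, 20, 6, Xia), (Vega, 10, 6, Dee), (Vega, 10, 6, Jo), (Vega, 10, 6, Xia), (Zephyr, 20, 26, Jo), (Zephyr, 20, 26, Kim), (Zephyr, 20, 26, Xia), (Zephyr, 4, 26, Jo), (Zephyr, 4, 26, Kim), (Zephyr, 4, 26, Xia)}
Selection pname != Zephyr: {(Alpha, 11, 26, Jo), (Alpha, 11, 26, Kim), (Alpha, 11, 26, Xia), (Argo, 25, 26, Jo), (Argo, 25, 26, Kim), (Argo, 25, 26, Xia), (Echo, 19, 26, Jo), (Echo, 19, 26, Kim), (Echo, 19, 26, Xia), (Gamma, 14, 6, Dee), (Gamma, 14, 6, Jo), (Gamma, 14, 6, Xia), (Gamma, 27, 6, Dee), (Gamma, 27, 6, Jo), (Gamma, 27, 6, Xia), (Helix, 13, 6, Dee), (Helix, 13, 6, Jo), (Helix, 13, 6, Xia), (Helix, 37, 6, Dee), (Helix, 37, 6, Jo), (Helix, 37, 6, Xia), (Omega, 20, 6, Dee), (Omega, 20, 6, Jo), (Omega, 20, 6, Xia), (Vega, 10, 6, Dee), (Vega, 10, 6, Jo), (Vega, 10, 6, Xia)}
Selection sid != 26: {(Gamma, 14, 6, Dee), (Gamma, 14, 6, Jo), (Gamma, 14, 6, Xia), (Gamma, 27, 6, Dee), (Gamma, 27, 6, Jo), (Gamma, 27, 6, Xia), (Helix, 13, 6, Dee), (Helix, 13, 6, Jo), (Helix, 13, 6, Xia), (Helix, 37, 6, Dee), (Helix, 37, 6, Jo), (Helix, 37, 6, Xia), (Omega, 20, 6, Dee), (Omega, 20, 6, Jo), (Omega, 20, 6, Xia), (Vega, 10, 6, Dee), (Vega, 10, 6, Jo), (Vega, 10, 6, Xia)}
Keep only column(s) cname, pname, sid (6 duplicate(s) eliminated): {(Dee, Gamma, 6), (Dee, Helix, 6), (Dee, Omega, 6), (Dee, Vega, 6), (Jo, Gamma, 6), (Jo, Helix, 6), (Jo, Omega, 6), (Jo, Vega, 6), (Xia, Gamma, 6), (Xia, Helix, 6), (Xia, Omega, 6), (Xia, Vega, 6)}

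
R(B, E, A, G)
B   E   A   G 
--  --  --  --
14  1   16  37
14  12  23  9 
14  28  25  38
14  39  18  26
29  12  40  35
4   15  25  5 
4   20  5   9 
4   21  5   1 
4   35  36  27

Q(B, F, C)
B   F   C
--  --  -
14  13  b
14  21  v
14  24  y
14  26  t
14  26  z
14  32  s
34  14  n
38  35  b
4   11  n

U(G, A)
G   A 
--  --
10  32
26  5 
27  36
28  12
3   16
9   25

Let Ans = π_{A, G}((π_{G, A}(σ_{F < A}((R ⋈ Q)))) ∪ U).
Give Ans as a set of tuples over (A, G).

{(12, 28), (16, 3), (16, 37), (18, 26), (23, 9), (25, 38), (25, 5), (25, 9), (32, 10), (36, 27), (5, 26)}

Natural join on B: {(14, 1, 16, 37, 13, b), (14, 1, 16, 37, 21, v), (14, 1, 16, 37, 24, y), (14, 1, 16, 37, 26, t), (14, 1, 16, 37, 26, z), (14, 1, 16, 37, 32, s), (14, 12, 23, 9, 13, b), (14, 12, 23, 9, 21, v), (14, 12, 23, 9, 24, y), (14, 12, 23, 9, 26, t), (14, 12, 23, 9, 26, z), (14, 12, 23, 9, 32, s), (14, 28, 25, 38, 13, b), (14, 28, 25, 38, 21, v), (14, 28, 25, 38, 24, y), (14, 28, 25, 38, 26, t), (14, 28, 25, 38, 26, z), (14, 28, 25, 38, 32, s), (14, 39, 18, 26, 13, b), (14, 39, 18, 26, 21, v), (14, 39, 18, 26, 24, y), (14, 39, 18, 26, 26, t), (14, 39, 18, 26, 26, z), (14, 39, 18, 26, 32, s), (4, 15, 25, 5, 11, n), (4, 20, 5, 9, 11, n), (4, 21, 5, 1, 11, n), (4, 35, 36, 27, 11, n)}
Selection F < A: {(14, 1, 16, 37, 13, b), (14, 12, 23, 9, 13, b), (14, 12, 23, 9, 21, v), (14, 28, 25, 38, 13, b), (14, 28, 25, 38, 21, v), (14, 28, 25, 38, 24, y), (14, 39, 18, 26, 13, b), (4, 15, 25, 5, 11, n), (4, 35, 36, 27, 11, n)}
Projecting to G, A (3 duplicate(s) eliminated): {(26, 18), (27, 36), (37, 16), (38, 25), (5, 25), (9, 23)}
Union: {(26, 18), (27, 36), (37, 16), (38, 25), (5, 25), (9, 23)} with {(10, 32), (26, 5), (27, 36), (28, 12), (3, 16), (9, 25)} → {(10, 32), (26, 18), (26, 5), (27, 36), (28, 12), (3, 16), (37, 16), (38, 25), (5, 25), (9, 23), (9, 25)}
Projecting to A, G: {(12, 28), (16, 3), (16, 37), (18, 26), (23, 9), (25, 38), (25, 5), (25, 9), (32, 10), (36, 27), (5, 26)}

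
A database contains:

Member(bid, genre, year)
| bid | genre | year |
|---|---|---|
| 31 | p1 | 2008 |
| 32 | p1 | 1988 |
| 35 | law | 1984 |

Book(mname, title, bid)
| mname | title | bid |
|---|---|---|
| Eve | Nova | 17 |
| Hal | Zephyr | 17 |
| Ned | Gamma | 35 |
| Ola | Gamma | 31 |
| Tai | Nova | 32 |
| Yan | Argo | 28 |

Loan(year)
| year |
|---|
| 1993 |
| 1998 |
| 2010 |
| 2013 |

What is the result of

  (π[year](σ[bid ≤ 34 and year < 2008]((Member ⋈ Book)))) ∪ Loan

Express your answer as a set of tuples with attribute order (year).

Joining Member and Book on bid yields {(31, p1, 2008, Ola, Gamma), (32, p1, 1988, Tai, Nova), (35, law, 1984, Ned, Gamma)}.
σ[bid ≤ 34 and year < 2008]: keep tuples satisfying bid ≤ 34 and year < 2008 → {(32, p1, 1988, Tai, Nova)}
π[year]: project onto (year) → {1988}
Taking the union: {1988, 1993, 1998, 2010, 2013}

{1988, 1993, 1998, 2010, 2013}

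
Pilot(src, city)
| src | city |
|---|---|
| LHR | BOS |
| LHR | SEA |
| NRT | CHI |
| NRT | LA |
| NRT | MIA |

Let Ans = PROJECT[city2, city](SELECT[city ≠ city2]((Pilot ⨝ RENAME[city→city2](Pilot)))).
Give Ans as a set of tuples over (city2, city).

ρ[city→city2]: schema becomes (src, city2); tuples unchanged.
Natural join on src: {(LHR, BOS, BOS), (LHR, BOS, SEA), (LHR, SEA, BOS), (LHR, SEA, SEA), (NRT, CHI, CHI), (NRT, CHI, LA), (NRT, CHI, MIA), (NRT, LA, CHI), (NRT, LA, LA), (NRT, LA, MIA), (NRT, MIA, CHI), (NRT, MIA, LA), (NRT, MIA, MIA)}
Apply σ_{city ≠ city2}; surviving tuples: {(LHR, BOS, SEA), (LHR, SEA, BOS), (NRT, CHI, LA), (NRT, CHI, MIA), (NRT, LA, CHI), (NRT, LA, MIA), (NRT, MIA, CHI), (NRT, MIA, LA)}
π[city2, city]: project onto (city2, city) → {(BOS, SEA), (CHI, LA), (CHI, MIA), (LA, CHI), (LA, MIA), (MIA, CHI), (MIA, LA), (SEA, BOS)}

{(BOS, SEA), (CHI, LA), (CHI, MIA), (LA, CHI), (LA, MIA), (MIA, CHI), (MIA, LA), (SEA, BOS)}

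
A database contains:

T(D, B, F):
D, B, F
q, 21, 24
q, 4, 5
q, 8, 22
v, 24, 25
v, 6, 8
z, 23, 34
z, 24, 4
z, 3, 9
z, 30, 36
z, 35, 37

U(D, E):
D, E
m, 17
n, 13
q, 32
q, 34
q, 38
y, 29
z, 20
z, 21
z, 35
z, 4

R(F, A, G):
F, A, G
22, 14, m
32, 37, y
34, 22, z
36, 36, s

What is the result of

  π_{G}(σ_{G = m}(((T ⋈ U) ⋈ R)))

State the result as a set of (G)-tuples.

Natural join on D: {(q, 21, 24, 32), (q, 21, 24, 34), (q, 21, 24, 38), (q, 4, 5, 32), (q, 4, 5, 34), (q, 4, 5, 38), (q, 8, 22, 32), (q, 8, 22, 34), (q, 8, 22, 38), (z, 23, 34, 20), (z, 23, 34, 21), (z, 23, 34, 35), (z, 23, 34, 4), (z, 24, 4, 20), (z, 24, 4, 21), (z, 24, 4, 35), (z, 24, 4, 4), (z, 3, 9, 20), (z, 3, 9, 21), (z, 3, 9, 35), (z, 3, 9, 4), (z, 30, 36, 20), (z, 30, 36, 21), (z, 30, 36, 35), (z, 30, 36, 4), (z, 35, 37, 20), (z, 35, 37, 21), (z, 35, 37, 35), (z, 35, 37, 4)}
Natural join on F: {(q, 8, 22, 32, 14, m), (q, 8, 22, 34, 14, m), (q, 8, 22, 38, 14, m), (z, 23, 34, 20, 22, z), (z, 23, 34, 21, 22, z), (z, 23, 34, 35, 22, z), (z, 23, 34, 4, 22, z), (z, 30, 36, 20, 36, s), (z, 30, 36, 21, 36, s), (z, 30, 36, 35, 36, s), (z, 30, 36, 4, 36, s)}
Apply σ_{G = m}; surviving tuples: {(q, 8, 22, 32, 14, m), (q, 8, 22, 34, 14, m), (q, 8, 22, 38, 14, m)}
π_{G} gives {m} (2 duplicate(s) eliminated).

{m}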